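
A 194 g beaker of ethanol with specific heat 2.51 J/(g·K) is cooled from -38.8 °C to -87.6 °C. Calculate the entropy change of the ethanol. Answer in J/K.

ΔS = -114 J/K

In kelvin: T₁ = 234.35 K, T₂ = 185.55 K. ΔS = ∫dQ_rev/T = m c ln(T₂/T₁) = 194 × 2.51 × ln(185.55/234.35) = -114 J/K.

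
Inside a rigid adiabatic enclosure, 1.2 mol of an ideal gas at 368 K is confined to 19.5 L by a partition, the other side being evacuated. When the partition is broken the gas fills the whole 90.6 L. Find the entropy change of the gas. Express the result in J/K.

No heat is exchanged and no work is done, so the ideal-gas temperature stays constant.
Entropy is a state function; using a reversible isothermal path, ΔS_gas = nR ln(V₂/V₁) = 1.2 × 8.314 × ln(90.6/19.5) = 15.3 J/K.

ΔS_gas = 15.3 J/K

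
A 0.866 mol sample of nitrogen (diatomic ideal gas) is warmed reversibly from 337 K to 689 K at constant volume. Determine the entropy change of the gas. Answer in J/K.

ΔS = 12.9 J/K

At constant volume, ΔS = nC_V ln(T₂/T₁) with C_V = 5R/2 = 20.79 J mol⁻¹ K⁻¹.
ΔS = 0.866 × 20.79 × ln(689/337) = 12.9 J/K.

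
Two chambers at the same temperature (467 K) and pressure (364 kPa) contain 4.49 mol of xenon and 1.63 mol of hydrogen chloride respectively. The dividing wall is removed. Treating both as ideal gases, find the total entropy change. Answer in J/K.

ΔS_mix = 29.5 J/K

Mole fractions: x_A = 4.49/6.12 = 0.734, x_B = 0.266.
ΔS_mix = −R(n_A ln x_A + n_B ln x_B) = −8.314 × (4.49 ln 0.734 + 1.63 ln 0.266) = 29.5 J/K.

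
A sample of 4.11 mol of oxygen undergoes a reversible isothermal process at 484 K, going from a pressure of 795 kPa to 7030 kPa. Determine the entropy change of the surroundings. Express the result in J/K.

For an isothermal ideal gas ΔS_gas = nR ln(P₁/P₂) = 4.11 × 8.314 × ln(795/7030) = -74.5 J/K.
The process is reversible, so ΔS_surr = −ΔS_gas = 74.5 J/K and ΔS_universe = 0.

ΔS_surr = 74.5 J/K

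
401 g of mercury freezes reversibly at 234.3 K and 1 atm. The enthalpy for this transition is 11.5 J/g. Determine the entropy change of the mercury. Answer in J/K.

Heat released by the substance: Q = −mL = −401 × 11.5 = −4611.5 J.
At constant T, ΔS = Q_rev/T = −4611.5 / 234.3 = -19.7 J/K.

ΔS = -19.7 J/K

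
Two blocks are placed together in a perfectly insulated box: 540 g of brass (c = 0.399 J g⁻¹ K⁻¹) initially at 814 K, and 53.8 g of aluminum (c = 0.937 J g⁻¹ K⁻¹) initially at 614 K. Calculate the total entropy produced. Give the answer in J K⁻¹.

Energy balance: T_f = (m₁c₁T₁ + m₂c₂T₂)/(m₁c₁ + m₂c₂) = 776.08 K.
ΔS₁ = m₁c₁ ln(T_f/T₁) = 215.46 × ln(776.08/814) = -10.28 J/K.
ΔS₂ = m₂c₂ ln(T_f/T₂) = 50.4106 × ln(776.08/614) = 11.81 J/K.
ΔS_total = -10.28 + 11.81 = 1.53 J/K.

ΔS_total = 1.53 J/K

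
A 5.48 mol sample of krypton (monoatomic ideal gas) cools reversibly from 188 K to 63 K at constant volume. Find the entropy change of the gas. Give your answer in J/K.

At constant volume, ΔS = nC_V ln(T₂/T₁) with C_V = 3R/2 = 12.47 J mol⁻¹ K⁻¹.
ΔS = 5.48 × 12.47 × ln(63/188) = -74.7 J/K.

ΔS = -74.7 J/K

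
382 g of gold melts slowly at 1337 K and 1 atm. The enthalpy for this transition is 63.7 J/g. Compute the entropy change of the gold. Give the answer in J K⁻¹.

Heat absorbed by the substance: Q = mL = 382 × 63.7 = 24333.4 J.
At constant T, ΔS = Q_rev/T = 24333.4 / 1337 = 18.2 J/K.

ΔS = 18.2 J/K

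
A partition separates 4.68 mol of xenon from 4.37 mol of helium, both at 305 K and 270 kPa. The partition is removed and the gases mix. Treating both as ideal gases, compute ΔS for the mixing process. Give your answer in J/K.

ΔS_mix = 52.1 J/K

Mole fractions: x_A = 4.68/9.05 = 0.517, x_B = 0.483.
ΔS_mix = −R(n_A ln x_A + n_B ln x_B) = −8.314 × (4.68 ln 0.517 + 4.37 ln 0.483) = 52.1 J/K.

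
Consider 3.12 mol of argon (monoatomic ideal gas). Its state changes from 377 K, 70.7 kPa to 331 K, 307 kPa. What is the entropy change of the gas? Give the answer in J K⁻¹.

ΔS = nC_p ln(T₂/T₁) − nR ln(P₂/P₁), with C_p = 5R/2 = 20.79 J mol⁻¹ K⁻¹ for a monoatomic ideal gas.
ΔS = 3.12 × [20.79 × ln(331/377) − 8.314 × ln(307/70.7)] = -46.5 J/K.

ΔS = -46.5 J/K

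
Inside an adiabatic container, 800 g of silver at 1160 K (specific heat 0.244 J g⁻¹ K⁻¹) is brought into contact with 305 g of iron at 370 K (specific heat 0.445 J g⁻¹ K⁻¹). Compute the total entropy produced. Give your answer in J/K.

Energy balance: T_f = (m₁c₁T₁ + m₂c₂T₂)/(m₁c₁ + m₂c₂) = 835.99 K.
ΔS₁ = m₁c₁ ln(T_f/T₁) = 195.2 × ln(835.99/1160) = -63.94 J/K.
ΔS₂ = m₂c₂ ln(T_f/T₂) = 135.725 × ln(835.99/370) = 110.6 J/K.
ΔS_total = -63.94 + 110.6 = 46.7 J/K.

ΔS_total = 46.7 J/K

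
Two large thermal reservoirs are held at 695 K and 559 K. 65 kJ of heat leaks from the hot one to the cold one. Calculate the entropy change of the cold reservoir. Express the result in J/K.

ΔS_cold = 116 J/K

The cold reservoir gains heat Q, so ΔS_cold = +Q/T_C = 65000/559 = 116 J/K.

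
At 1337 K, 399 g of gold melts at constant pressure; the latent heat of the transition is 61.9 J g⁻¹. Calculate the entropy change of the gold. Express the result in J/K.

ΔS = 18.5 J/K

Heat absorbed by the substance: Q = mL = 399 × 61.9 = 24698.1 J.
At constant T, ΔS = Q_rev/T = 24698.1 / 1337 = 18.5 J/K.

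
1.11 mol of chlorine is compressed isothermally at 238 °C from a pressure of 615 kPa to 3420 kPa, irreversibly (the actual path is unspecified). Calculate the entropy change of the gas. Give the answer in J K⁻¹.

Entropy is a state function, so ΔS_gas depends only on the end states.
For an isothermal ideal gas ΔS_gas = nR ln(P₁/P₂) = 1.11 × 8.314 × ln(615/3420) = -15.8 J/K.

ΔS_gas = -15.8 J/K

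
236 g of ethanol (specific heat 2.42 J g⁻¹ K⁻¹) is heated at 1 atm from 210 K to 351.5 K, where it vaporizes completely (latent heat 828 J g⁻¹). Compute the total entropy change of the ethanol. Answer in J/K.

ΔS = 850 J/K

Warming step: ΔS₁ = m c ln(T_tr/T_i) = 236 × 2.42 × ln(351.5/210) = 294.2 J/K.
Phase change: ΔS₂ = +mL/T_tr = 236 × 828 / 351.5 = 555.9 J/K.
ΔS_total = (294.2) + (555.9) = 850 J/K.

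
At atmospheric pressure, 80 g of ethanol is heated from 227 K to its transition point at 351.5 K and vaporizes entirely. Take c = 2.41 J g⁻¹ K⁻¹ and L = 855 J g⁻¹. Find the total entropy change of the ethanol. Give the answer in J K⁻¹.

ΔS = 279 J/K

Warming step: ΔS₁ = m c ln(T_tr/T_i) = 80 × 2.41 × ln(351.5/227) = 84.3 J/K.
Phase change: ΔS₂ = +mL/T_tr = 80 × 855 / 351.5 = 194.6 J/K.
ΔS_total = (84.3) + (194.6) = 279 J/K.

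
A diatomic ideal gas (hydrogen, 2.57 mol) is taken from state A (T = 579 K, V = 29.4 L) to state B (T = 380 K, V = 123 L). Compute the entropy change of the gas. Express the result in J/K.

ΔS = 8.08 J/K

Entropy is a state function: ΔS = nC_V ln(T₂/T₁) + nR ln(V₂/V₁), with C_V = 5R/2 = 20.79 J mol⁻¹ K⁻¹ for a diatomic ideal gas.
ΔS = 2.57 × [20.79 × ln(380/579) + 8.314 × ln(123/29.4)] = 8.08 J/K.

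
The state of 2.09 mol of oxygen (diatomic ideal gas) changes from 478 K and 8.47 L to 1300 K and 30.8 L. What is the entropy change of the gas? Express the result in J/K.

Entropy is a state function: ΔS = nC_V ln(T₂/T₁) + nR ln(V₂/V₁), with C_V = 5R/2 = 20.79 J mol⁻¹ K⁻¹ for a diatomic ideal gas.
ΔS = 2.09 × [20.79 × ln(1300/478) + 8.314 × ln(30.8/8.47)] = 65.9 J/K.

ΔS = 65.9 J/K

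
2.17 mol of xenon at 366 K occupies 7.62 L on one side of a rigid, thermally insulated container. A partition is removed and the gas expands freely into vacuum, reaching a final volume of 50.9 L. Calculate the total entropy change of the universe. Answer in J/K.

ΔS_universe = 34.3 J/K

No heat is exchanged and no work is done, so the ideal-gas temperature stays constant.
Entropy is a state function; using a reversible isothermal path, ΔS_gas = nR ln(V₂/V₁) = 2.17 × 8.314 × ln(50.9/7.62) = 34.3 J/K.
The insulated surroundings exchange no heat, so ΔS_surr = 0 and ΔS_universe = ΔS_gas.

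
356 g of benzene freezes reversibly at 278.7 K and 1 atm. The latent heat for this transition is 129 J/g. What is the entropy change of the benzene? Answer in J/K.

ΔS = -165 J/K

Heat released by the substance: Q = −mL = −356 × 129 = −45924 J.
At constant T, ΔS = Q_rev/T = −45924 / 278.7 = -165 J/K.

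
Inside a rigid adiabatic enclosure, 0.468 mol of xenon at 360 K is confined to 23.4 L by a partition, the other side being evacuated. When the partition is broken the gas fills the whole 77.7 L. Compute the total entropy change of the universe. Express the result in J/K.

For an ideal gas in free expansion Q = 0 and W = 0, so T is unchanged.
Entropy is a state function; using a reversible isothermal path, ΔS_gas = nR ln(V₂/V₁) = 0.468 × 8.314 × ln(77.7/23.4) = 4.67 J/K.
The insulated surroundings exchange no heat, so ΔS_surr = 0 and ΔS_universe = ΔS_gas.

ΔS_universe = 4.67 J/K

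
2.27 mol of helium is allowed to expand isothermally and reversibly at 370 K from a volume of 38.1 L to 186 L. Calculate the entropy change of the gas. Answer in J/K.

For an isothermal ideal gas ΔS_gas = nR ln(V₂/V₁) = 2.27 × 8.314 × ln(186/38.1) = 29.9 J/K.

ΔS_gas = 29.9 J/K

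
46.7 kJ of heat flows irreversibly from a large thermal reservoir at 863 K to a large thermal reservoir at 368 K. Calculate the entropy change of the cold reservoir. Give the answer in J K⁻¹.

ΔS_cold = 127 J/K

The cold reservoir gains heat Q, so ΔS_cold = +Q/T_C = 46700/368 = 127 J/K.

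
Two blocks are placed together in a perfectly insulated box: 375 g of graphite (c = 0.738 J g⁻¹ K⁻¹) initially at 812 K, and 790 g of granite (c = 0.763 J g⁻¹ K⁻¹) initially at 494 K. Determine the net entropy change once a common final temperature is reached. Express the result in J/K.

Energy balance: T_f = (m₁c₁T₁ + m₂c₂T₂)/(m₁c₁ + m₂c₂) = 594.06 K.
ΔS₁ = m₁c₁ ln(T_f/T₁) = 276.75 × ln(594.06/812) = -86.49 J/K.
ΔS₂ = m₂c₂ ln(T_f/T₂) = 602.77 × ln(594.06/494) = 111.2 J/K.
ΔS_total = -86.49 + 111.2 = 24.7 J/K.

ΔS_total = 24.7 J/K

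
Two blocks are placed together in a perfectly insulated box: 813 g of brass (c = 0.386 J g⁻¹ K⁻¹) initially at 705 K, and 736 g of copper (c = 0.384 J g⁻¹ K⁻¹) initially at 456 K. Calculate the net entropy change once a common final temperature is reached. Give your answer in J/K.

Energy balance: T_f = (m₁c₁T₁ + m₂c₂T₂)/(m₁c₁ + m₂c₂) = 587.01 K.
ΔS₁ = m₁c₁ ln(T_f/T₁) = 313.818 × ln(587.01/705) = -57.48 J/K.
ΔS₂ = m₂c₂ ln(T_f/T₂) = 282.624 × ln(587.01/456) = 71.38 J/K.
ΔS_total = -57.48 + 71.38 = 13.9 J/K.

ΔS_total = 13.9 J/K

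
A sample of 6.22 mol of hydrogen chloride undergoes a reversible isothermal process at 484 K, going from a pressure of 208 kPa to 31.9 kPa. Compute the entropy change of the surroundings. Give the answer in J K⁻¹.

ΔS_surr = -97 J/K

For an isothermal ideal gas ΔS_gas = nR ln(P₁/P₂) = 6.22 × 8.314 × ln(208/31.9) = 97 J/K.
The process is reversible, so ΔS_surr = −ΔS_gas = -97 J/K and ΔS_universe = 0.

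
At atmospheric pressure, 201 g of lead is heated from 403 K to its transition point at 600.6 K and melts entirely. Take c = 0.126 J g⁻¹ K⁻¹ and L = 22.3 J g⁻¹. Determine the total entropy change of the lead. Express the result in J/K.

Warming step: ΔS₁ = m c ln(T_tr/T_i) = 201 × 0.126 × ln(600.6/403) = 10.1 J/K.
Phase change: ΔS₂ = +mL/T_tr = 201 × 22.3 / 600.6 = 7.463 J/K.
ΔS_total = (10.1) + (7.463) = 17.6 J/K.

ΔS = 17.6 J/K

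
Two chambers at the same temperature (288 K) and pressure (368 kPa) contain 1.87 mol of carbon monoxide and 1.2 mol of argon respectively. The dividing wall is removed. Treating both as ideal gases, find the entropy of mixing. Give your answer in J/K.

ΔS_mix = 17.1 J/K

Mole fractions: x_A = 1.87/3.07 = 0.609, x_B = 0.391.
ΔS_mix = −R(n_A ln x_A + n_B ln x_B) = −8.314 × (1.87 ln 0.609 + 1.2 ln 0.391) = 17.1 J/K.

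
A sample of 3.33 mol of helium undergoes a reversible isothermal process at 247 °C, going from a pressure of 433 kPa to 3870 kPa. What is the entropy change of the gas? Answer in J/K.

ΔS_gas = -60.6 J/K

For an isothermal ideal gas ΔS_gas = nR ln(P₁/P₂) = 3.33 × 8.314 × ln(433/3870) = -60.6 J/K.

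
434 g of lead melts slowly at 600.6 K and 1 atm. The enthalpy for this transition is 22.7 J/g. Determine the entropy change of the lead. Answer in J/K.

Heat absorbed by the substance: Q = mL = 434 × 22.7 = 9851.8 J.
At constant T, ΔS = Q_rev/T = 9851.8 / 600.6 = 16.4 J/K.

ΔS = 16.4 J/K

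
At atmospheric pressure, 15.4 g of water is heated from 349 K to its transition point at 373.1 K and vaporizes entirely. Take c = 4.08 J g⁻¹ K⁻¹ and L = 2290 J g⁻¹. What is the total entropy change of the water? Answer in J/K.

ΔS = 98.7 J/K

Warming step: ΔS₁ = m c ln(T_tr/T_i) = 15.4 × 4.08 × ln(373.1/349) = 4.196 J/K.
Phase change: ΔS₂ = +mL/T_tr = 15.4 × 2290 / 373.1 = 94.52 J/K.
ΔS_total = (4.196) + (94.52) = 98.7 J/K.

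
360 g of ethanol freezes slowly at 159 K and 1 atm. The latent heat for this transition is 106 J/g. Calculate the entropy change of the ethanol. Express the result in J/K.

ΔS = -240 J/K

Heat released by the substance: Q = −mL = −360 × 106 = −38160 J.
At constant T, ΔS = Q_rev/T = −38160 / 159 = -240 J/K.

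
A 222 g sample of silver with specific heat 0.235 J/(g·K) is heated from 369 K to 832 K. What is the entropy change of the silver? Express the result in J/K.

ΔS = ∫dQ_rev/T = m c ln(T₂/T₁) = 222 × 0.235 × ln(832/369) = 42.4 J/K.

ΔS = 42.4 J/K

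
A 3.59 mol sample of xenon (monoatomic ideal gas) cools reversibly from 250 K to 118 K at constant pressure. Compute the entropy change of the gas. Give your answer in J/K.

At constant pressure, ΔS = nC_p ln(T₂/T₁) with C_p = 5R/2 = 20.79 J mol⁻¹ K⁻¹.
ΔS = 3.59 × 20.79 × ln(118/250) = -56 J/K.

ΔS = -56 J/K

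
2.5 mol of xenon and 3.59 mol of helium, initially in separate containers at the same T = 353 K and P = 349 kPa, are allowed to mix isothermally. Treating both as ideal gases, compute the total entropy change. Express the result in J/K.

ΔS_mix = 34.3 J/K

Mole fractions: x_A = 2.5/6.09 = 0.411, x_B = 0.589.
ΔS_mix = −R(n_A ln x_A + n_B ln x_B) = −8.314 × (2.5 ln 0.411 + 3.59 ln 0.589) = 34.3 J/K.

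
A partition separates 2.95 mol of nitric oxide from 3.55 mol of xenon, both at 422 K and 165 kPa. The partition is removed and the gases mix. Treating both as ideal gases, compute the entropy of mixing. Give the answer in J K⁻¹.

ΔS_mix = 37.2 J/K

Mole fractions: x_A = 2.95/6.5 = 0.454, x_B = 0.546.
ΔS_mix = −R(n_A ln x_A + n_B ln x_B) = −8.314 × (2.95 ln 0.454 + 3.55 ln 0.546) = 37.2 J/K.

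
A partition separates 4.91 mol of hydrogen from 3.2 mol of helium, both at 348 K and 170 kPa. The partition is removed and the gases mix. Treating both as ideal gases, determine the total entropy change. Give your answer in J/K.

Mole fractions: x_A = 4.91/8.11 = 0.605, x_B = 0.395.
ΔS_mix = −R(n_A ln x_A + n_B ln x_B) = −8.314 × (4.91 ln 0.605 + 3.2 ln 0.395) = 45.2 J/K.

ΔS_mix = 45.2 J/K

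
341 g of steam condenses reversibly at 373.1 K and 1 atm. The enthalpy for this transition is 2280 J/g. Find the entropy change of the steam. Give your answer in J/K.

Heat released by the substance: Q = −mL = −341 × 2280 = −777480 J.
At constant T, ΔS = Q_rev/T = −777480 / 373.1 = -2080 J/K.

ΔS = -2080 J/K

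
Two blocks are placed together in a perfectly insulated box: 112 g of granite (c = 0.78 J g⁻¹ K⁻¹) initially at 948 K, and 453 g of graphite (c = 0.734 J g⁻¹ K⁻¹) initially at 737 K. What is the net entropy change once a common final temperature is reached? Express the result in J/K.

Energy balance: T_f = (m₁c₁T₁ + m₂c₂T₂)/(m₁c₁ + m₂c₂) = 780.9 K.
ΔS₁ = m₁c₁ ln(T_f/T₁) = 87.36 × ln(780.9/948) = -16.94 J/K.
ΔS₂ = m₂c₂ ln(T_f/T₂) = 332.502 × ln(780.9/737) = 19.24 J/K.
ΔS_total = -16.94 + 19.24 = 2.3 J/K.

ΔS_total = 2.3 J/K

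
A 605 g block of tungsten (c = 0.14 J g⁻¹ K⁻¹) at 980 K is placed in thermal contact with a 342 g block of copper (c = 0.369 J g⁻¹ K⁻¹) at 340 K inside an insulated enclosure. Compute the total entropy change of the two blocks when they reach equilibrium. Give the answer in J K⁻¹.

ΔS_total = 29.1 J/K

Energy balance: T_f = (m₁c₁T₁ + m₂c₂T₂)/(m₁c₁ + m₂c₂) = 597.03 K.
ΔS₁ = m₁c₁ ln(T_f/T₁) = 84.7 × ln(597.03/980) = -41.98 J/K.
ΔS₂ = m₂c₂ ln(T_f/T₂) = 126.198 × ln(597.03/340) = 71.05 J/K.
ΔS_total = -41.98 + 71.05 = 29.1 J/K.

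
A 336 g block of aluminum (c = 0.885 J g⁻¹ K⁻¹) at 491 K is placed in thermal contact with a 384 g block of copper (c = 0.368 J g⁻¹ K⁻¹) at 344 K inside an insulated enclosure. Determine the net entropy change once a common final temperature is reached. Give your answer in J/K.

ΔS_total = 5.79 J/K

Energy balance: T_f = (m₁c₁T₁ + m₂c₂T₂)/(m₁c₁ + m₂c₂) = 443.65 K.
ΔS₁ = m₁c₁ ln(T_f/T₁) = 297.36 × ln(443.65/491) = -30.16 J/K.
ΔS₂ = m₂c₂ ln(T_f/T₂) = 141.312 × ln(443.65/344) = 35.95 J/K.
ΔS_total = -30.16 + 35.95 = 5.79 J/K.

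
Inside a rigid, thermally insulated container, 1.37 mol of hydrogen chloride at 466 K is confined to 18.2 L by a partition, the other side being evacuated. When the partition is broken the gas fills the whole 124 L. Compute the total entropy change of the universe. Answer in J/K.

No heat is exchanged and no work is done, so the ideal-gas temperature stays constant.
Entropy is a state function; using a reversible isothermal path, ΔS_gas = nR ln(V₂/V₁) = 1.37 × 8.314 × ln(124/18.2) = 21.9 J/K.
The insulated surroundings exchange no heat, so ΔS_surr = 0 and ΔS_universe = ΔS_gas.

ΔS_universe = 21.9 J/K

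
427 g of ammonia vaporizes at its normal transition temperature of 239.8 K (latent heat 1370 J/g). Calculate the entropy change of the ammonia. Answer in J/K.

ΔS = 2440 J/K

Heat absorbed by the substance: Q = mL = 427 × 1370 = 584990 J.
At constant T, ΔS = Q_rev/T = 584990 / 239.8 = 2440 J/K.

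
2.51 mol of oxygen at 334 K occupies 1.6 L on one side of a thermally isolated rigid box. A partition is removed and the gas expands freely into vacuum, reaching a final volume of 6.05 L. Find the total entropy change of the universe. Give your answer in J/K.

No heat is exchanged and no work is done, so the ideal-gas temperature stays constant.
Entropy is a state function; using a reversible isothermal path, ΔS_gas = nR ln(V₂/V₁) = 2.51 × 8.314 × ln(6.05/1.6) = 27.8 J/K.
The insulated surroundings exchange no heat, so ΔS_surr = 0 and ΔS_universe = ΔS_gas.

ΔS_universe = 27.8 J/K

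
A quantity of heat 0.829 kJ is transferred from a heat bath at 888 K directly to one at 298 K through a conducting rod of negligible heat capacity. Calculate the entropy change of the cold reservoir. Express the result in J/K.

The cold reservoir gains heat Q, so ΔS_cold = +Q/T_C = 829/298 = 2.78 J/K.

ΔS_cold = 2.78 J/K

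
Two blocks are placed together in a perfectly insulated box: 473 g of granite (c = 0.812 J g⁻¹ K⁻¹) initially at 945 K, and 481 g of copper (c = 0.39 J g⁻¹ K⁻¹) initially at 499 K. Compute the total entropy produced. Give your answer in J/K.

ΔS_total = 23.6 J/K

Energy balance: T_f = (m₁c₁T₁ + m₂c₂T₂)/(m₁c₁ + m₂c₂) = 798.65 K.
ΔS₁ = m₁c₁ ln(T_f/T₁) = 384.076 × ln(798.65/945) = -64.63 J/K.
ΔS₂ = m₂c₂ ln(T_f/T₂) = 187.59 × ln(798.65/499) = 88.23 J/K.
ΔS_total = -64.63 + 88.23 = 23.6 J/K.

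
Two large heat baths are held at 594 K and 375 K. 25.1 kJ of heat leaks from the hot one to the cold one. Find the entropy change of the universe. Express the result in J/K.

ΔS_total = 24.7 J/K

ΔS_hot = −Q/T_H = −25100/594 = -42.26 J/K and ΔS_cold = +Q/T_C = 25100/375 = 66.93 J/K.
ΔS_total = -42.26 + 66.93 = 24.7 J/K, positive as the second law requires.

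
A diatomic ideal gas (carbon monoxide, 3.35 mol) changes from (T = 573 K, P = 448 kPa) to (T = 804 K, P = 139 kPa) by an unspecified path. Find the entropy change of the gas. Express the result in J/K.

ΔS = 65.6 J/K

ΔS = nC_p ln(T₂/T₁) − nR ln(P₂/P₁), with C_p = 7R/2 = 29.1 J mol⁻¹ K⁻¹ for a diatomic ideal gas.
ΔS = 3.35 × [29.1 × ln(804/573) − 8.314 × ln(139/448)] = 65.6 J/K.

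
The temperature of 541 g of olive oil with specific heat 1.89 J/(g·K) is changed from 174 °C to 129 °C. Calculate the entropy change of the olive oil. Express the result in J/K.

In kelvin: T₁ = 447.15 K, T₂ = 402.15 K. ΔS = ∫dQ_rev/T = m c ln(T₂/T₁) = 541 × 1.89 × ln(402.15/447.15) = -108 J/K.

ΔS = -108 J/K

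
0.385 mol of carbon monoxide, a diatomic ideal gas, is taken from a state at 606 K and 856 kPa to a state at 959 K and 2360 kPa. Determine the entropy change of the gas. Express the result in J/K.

ΔS = nC_p ln(T₂/T₁) − nR ln(P₂/P₁), with C_p = 7R/2 = 29.1 J mol⁻¹ K⁻¹ for a diatomic ideal gas.
ΔS = 0.385 × [29.1 × ln(959/606) − 8.314 × ln(2360/856)] = 1.9 J/K.

ΔS = 1.9 J/K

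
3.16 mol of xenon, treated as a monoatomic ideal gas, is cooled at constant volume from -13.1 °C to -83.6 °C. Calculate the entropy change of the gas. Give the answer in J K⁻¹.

In kelvin: T₁ = 260.05 K, T₂ = 189.55 K. At constant volume, ΔS = nC_V ln(T₂/T₁) with C_V = 3R/2 = 12.47 J mol⁻¹ K⁻¹.
ΔS = 3.16 × 12.47 × ln(189.55/260.05) = -12.5 J/K.

ΔS = -12.5 J/K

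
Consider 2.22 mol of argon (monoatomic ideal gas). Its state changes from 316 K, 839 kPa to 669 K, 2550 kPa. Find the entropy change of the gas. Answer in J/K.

ΔS = 14.1 J/K

ΔS = nC_p ln(T₂/T₁) − nR ln(P₂/P₁), with C_p = 5R/2 = 20.79 J mol⁻¹ K⁻¹ for a monoatomic ideal gas.
ΔS = 2.22 × [20.79 × ln(669/316) − 8.314 × ln(2550/839)] = 14.1 J/K.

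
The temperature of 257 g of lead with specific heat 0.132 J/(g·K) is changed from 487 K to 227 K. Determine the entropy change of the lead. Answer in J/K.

ΔS = ∫dQ_rev/T = m c ln(T₂/T₁) = 257 × 0.132 × ln(227/487) = -25.9 J/K.

ΔS = -25.9 J/K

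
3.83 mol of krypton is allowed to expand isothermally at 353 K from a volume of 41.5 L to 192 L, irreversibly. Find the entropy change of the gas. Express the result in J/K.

Entropy is a state function, so ΔS_gas depends only on the end states.
For an isothermal ideal gas ΔS_gas = nR ln(V₂/V₁) = 3.83 × 8.314 × ln(192/41.5) = 48.8 J/K.

ΔS_gas = 48.8 J/K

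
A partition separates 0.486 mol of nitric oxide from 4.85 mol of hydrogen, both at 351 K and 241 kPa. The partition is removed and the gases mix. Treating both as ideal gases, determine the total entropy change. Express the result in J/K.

ΔS_mix = 13.5 J/K

Mole fractions: x_A = 0.486/5.34 = 0.0911, x_B = 0.909.
ΔS_mix = −R(n_A ln x_A + n_B ln x_B) = −8.314 × (0.486 ln 0.0911 + 4.85 ln 0.909) = 13.5 J/K.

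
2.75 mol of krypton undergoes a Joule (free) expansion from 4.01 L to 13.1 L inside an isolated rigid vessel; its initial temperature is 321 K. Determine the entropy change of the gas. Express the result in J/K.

ΔS_gas = 27.1 J/K

For an ideal gas in free expansion Q = 0 and W = 0, so T is unchanged.
Entropy is a state function; using a reversible isothermal path, ΔS_gas = nR ln(V₂/V₁) = 2.75 × 8.314 × ln(13.1/4.01) = 27.1 J/K.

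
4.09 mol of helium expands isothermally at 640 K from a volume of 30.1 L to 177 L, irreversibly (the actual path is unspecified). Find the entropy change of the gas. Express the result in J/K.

Entropy is a state function, so ΔS_gas depends only on the end states.
For an isothermal ideal gas ΔS_gas = nR ln(V₂/V₁) = 4.09 × 8.314 × ln(177/30.1) = 60.2 J/K.

ΔS_gas = 60.2 J/K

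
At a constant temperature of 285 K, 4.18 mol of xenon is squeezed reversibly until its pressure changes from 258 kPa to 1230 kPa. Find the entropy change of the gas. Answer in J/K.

For an isothermal ideal gas ΔS_gas = nR ln(P₁/P₂) = 4.18 × 8.314 × ln(258/1230) = -54.3 J/K.

ΔS_gas = -54.3 J/K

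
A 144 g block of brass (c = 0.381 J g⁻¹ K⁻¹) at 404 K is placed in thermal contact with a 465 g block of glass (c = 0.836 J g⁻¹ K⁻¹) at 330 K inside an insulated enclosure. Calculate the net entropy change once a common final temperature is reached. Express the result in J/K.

Energy balance: T_f = (m₁c₁T₁ + m₂c₂T₂)/(m₁c₁ + m₂c₂) = 339.15 K.
ΔS₁ = m₁c₁ ln(T_f/T₁) = 54.864 × ln(339.15/404) = -9.59934 J/K.
ΔS₂ = m₂c₂ ln(T_f/T₂) = 388.74 × ln(339.15/330) = 10.6345 J/K.
ΔS_total = -9.59934 + 10.6345 = 1.04 J/K.

ΔS_total = 1.04 J/K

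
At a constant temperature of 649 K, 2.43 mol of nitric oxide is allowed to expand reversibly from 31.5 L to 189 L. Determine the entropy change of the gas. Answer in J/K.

For an isothermal ideal gas ΔS_gas = nR ln(V₂/V₁) = 2.43 × 8.314 × ln(189/31.5) = 36.2 J/K.

ΔS_gas = 36.2 J/K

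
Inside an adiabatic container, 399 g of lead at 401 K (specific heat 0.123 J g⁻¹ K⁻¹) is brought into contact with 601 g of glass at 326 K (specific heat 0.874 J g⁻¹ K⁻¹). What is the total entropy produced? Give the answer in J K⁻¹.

ΔS_total = 1.02 J/K

Energy balance: T_f = (m₁c₁T₁ + m₂c₂T₂)/(m₁c₁ + m₂c₂) = 332.41 K.
ΔS₁ = m₁c₁ ln(T_f/T₁) = 49.077 × ln(332.41/401) = -9.207 J/K.
ΔS₂ = m₂c₂ ln(T_f/T₂) = 525.274 × ln(332.41/326) = 10.23 J/K.
ΔS_total = -9.207 + 10.23 = 1.02 J/K.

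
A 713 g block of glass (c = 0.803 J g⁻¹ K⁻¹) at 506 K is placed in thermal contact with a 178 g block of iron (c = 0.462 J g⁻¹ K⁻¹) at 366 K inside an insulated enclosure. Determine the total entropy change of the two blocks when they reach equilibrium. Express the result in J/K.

Energy balance: T_f = (m₁c₁T₁ + m₂c₂T₂)/(m₁c₁ + m₂c₂) = 488.42 K.
ΔS₁ = m₁c₁ ln(T_f/T₁) = 572.539 × ln(488.42/506) = -20.25 J/K.
ΔS₂ = m₂c₂ ln(T_f/T₂) = 82.236 × ln(488.42/366) = 23.73 J/K.
ΔS_total = -20.25 + 23.73 = 3.48 J/K.

ΔS_total = 3.48 J/K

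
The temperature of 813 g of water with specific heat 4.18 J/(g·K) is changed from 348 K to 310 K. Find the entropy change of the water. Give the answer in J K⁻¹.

ΔS = -393 J/K

ΔS = ∫dQ_rev/T = m c ln(T₂/T₁) = 813 × 4.18 × ln(310/348) = -393 J/K.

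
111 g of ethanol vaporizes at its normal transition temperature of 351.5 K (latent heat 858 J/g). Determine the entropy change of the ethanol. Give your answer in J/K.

Heat absorbed by the substance: Q = mL = 111 × 858 = 95238 J.
At constant T, ΔS = Q_rev/T = 95238 / 351.5 = 271 J/K.

ΔS = 271 J/K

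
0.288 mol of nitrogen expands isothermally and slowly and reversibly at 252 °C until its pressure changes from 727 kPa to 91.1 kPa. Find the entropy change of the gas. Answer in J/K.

For an isothermal ideal gas ΔS_gas = nR ln(P₁/P₂) = 0.288 × 8.314 × ln(727/91.1) = 4.97 J/K.

ΔS_gas = 4.97 J/K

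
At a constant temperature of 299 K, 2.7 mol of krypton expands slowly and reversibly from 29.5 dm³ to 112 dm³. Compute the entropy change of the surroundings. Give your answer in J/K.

For an isothermal ideal gas ΔS_gas = nR ln(V₂/V₁) = 2.7 × 8.314 × ln(112/29.5) = 29.9 J/K.
The process is reversible, so ΔS_surr = −ΔS_gas = -29.9 J/K and ΔS_universe = 0.

ΔS_surr = -29.9 J/K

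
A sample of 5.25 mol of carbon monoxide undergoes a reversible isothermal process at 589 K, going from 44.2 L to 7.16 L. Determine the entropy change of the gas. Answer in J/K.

For an isothermal ideal gas ΔS_gas = nR ln(V₂/V₁) = 5.25 × 8.314 × ln(7.16/44.2) = -79.4 J/K.

ΔS_gas = -79.4 J/K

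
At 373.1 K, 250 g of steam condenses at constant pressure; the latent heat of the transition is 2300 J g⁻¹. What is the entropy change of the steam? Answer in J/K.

Heat released by the substance: Q = −mL = −250 × 2300 = −575000 J.
At constant T, ΔS = Q_rev/T = −575000 / 373.1 = -1540 J/K.

ΔS = -1540 J/K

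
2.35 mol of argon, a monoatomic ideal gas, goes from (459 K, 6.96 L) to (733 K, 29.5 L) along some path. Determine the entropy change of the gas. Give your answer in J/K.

ΔS = 41.9 J/K

Entropy is a state function: ΔS = nC_V ln(T₂/T₁) + nR ln(V₂/V₁), with C_V = 3R/2 = 12.47 J mol⁻¹ K⁻¹ for a monoatomic ideal gas.
ΔS = 2.35 × [12.47 × ln(733/459) + 8.314 × ln(29.5/6.96)] = 41.9 J/K.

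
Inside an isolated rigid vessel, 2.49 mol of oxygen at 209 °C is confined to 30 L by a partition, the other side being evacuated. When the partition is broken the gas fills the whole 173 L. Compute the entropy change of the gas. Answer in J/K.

ΔS_gas = 36.3 J/K

No heat is exchanged and no work is done, so the ideal-gas temperature stays constant.
Entropy is a state function; using a reversible isothermal path, ΔS_gas = nR ln(V₂/V₁) = 2.49 × 8.314 × ln(173/30) = 36.3 J/K.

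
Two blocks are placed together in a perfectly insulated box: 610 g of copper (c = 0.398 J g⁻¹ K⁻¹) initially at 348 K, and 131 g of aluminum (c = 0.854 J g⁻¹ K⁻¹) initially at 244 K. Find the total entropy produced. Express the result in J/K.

Energy balance: T_f = (m₁c₁T₁ + m₂c₂T₂)/(m₁c₁ + m₂c₂) = 315.19 K.
ΔS₁ = m₁c₁ ln(T_f/T₁) = 242.78 × ln(315.19/348) = -24.04 J/K.
ΔS₂ = m₂c₂ ln(T_f/T₂) = 111.874 × ln(315.19/244) = 28.64 J/K.
ΔS_total = -24.04 + 28.64 = 4.6 J/K.

ΔS_total = 4.6 J/K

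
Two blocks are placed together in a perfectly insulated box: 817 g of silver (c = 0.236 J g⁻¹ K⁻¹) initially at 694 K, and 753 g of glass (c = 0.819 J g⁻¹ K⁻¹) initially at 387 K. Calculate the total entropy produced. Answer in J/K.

Energy balance: T_f = (m₁c₁T₁ + m₂c₂T₂)/(m₁c₁ + m₂c₂) = 460.12 K.
ΔS₁ = m₁c₁ ln(T_f/T₁) = 192.812 × ln(460.12/694) = -79.24 J/K.
ΔS₂ = m₂c₂ ln(T_f/T₂) = 616.707 × ln(460.12/387) = 106.7 J/K.
ΔS_total = -79.24 + 106.7 = 27.5 J/K.

ΔS_total = 27.5 J/K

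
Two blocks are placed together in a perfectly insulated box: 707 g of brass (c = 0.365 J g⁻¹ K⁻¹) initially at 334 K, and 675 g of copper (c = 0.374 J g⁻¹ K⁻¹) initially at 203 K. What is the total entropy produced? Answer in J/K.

ΔS_total = 15.6 J/K

Energy balance: T_f = (m₁c₁T₁ + m₂c₂T₂)/(m₁c₁ + m₂c₂) = 269.22 K.
ΔS₁ = m₁c₁ ln(T_f/T₁) = 258.055 × ln(269.22/334) = -55.64 J/K.
ΔS₂ = m₂c₂ ln(T_f/T₂) = 252.45 × ln(269.22/203) = 71.27 J/K.
ΔS_total = -55.64 + 71.27 = 15.6 J/K.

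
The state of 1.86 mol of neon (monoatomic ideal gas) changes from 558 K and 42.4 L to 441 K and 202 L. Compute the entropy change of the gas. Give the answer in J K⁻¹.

ΔS = 18.7 J/K

Entropy is a state function: ΔS = nC_V ln(T₂/T₁) + nR ln(V₂/V₁), with C_V = 3R/2 = 12.47 J mol⁻¹ K⁻¹ for a monoatomic ideal gas.
ΔS = 1.86 × [12.47 × ln(441/558) + 8.314 × ln(202/42.4)] = 18.7 J/K.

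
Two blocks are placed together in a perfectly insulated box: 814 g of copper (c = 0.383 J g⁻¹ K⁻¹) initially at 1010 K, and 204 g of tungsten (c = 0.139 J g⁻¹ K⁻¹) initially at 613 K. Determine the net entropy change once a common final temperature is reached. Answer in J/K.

Energy balance: T_f = (m₁c₁T₁ + m₂c₂T₂)/(m₁c₁ + m₂c₂) = 976.9 K.
ΔS₁ = m₁c₁ ln(T_f/T₁) = 311.762 × ln(976.9/1010) = -10.388 J/K.
ΔS₂ = m₂c₂ ln(T_f/T₂) = 28.356 × ln(976.9/613) = 13.214 J/K.
ΔS_total = -10.388 + 13.214 = 2.83 J/K.

ΔS_total = 2.83 J/K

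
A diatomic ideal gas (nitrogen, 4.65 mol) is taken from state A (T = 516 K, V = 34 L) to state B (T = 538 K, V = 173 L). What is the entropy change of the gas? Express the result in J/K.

Entropy is a state function: ΔS = nC_V ln(T₂/T₁) + nR ln(V₂/V₁), with C_V = 5R/2 = 20.79 J mol⁻¹ K⁻¹ for a diatomic ideal gas.
ΔS = 4.65 × [20.79 × ln(538/516) + 8.314 × ln(173/34)] = 66.9 J/K.

ΔS = 66.9 J/K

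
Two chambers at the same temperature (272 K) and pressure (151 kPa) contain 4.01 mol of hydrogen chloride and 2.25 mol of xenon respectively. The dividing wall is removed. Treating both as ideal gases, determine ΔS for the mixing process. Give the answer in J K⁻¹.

ΔS_mix = 34 J/K

Mole fractions: x_A = 4.01/6.26 = 0.641, x_B = 0.359.
ΔS_mix = −R(n_A ln x_A + n_B ln x_B) = −8.314 × (4.01 ln 0.641 + 2.25 ln 0.359) = 34 J/K.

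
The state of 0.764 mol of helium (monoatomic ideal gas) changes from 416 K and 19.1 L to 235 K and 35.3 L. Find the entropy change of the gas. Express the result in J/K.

Entropy is a state function: ΔS = nC_V ln(T₂/T₁) + nR ln(V₂/V₁), with C_V = 3R/2 = 12.47 J mol⁻¹ K⁻¹ for a monoatomic ideal gas.
ΔS = 0.764 × [12.47 × ln(235/416) + 8.314 × ln(35.3/19.1)] = -1.54 J/K.

ΔS = -1.54 J/K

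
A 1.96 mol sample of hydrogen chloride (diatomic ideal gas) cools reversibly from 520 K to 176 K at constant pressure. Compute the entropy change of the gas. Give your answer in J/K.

At constant pressure, ΔS = nC_p ln(T₂/T₁) with C_p = 7R/2 = 29.1 J mol⁻¹ K⁻¹.
ΔS = 1.96 × 29.1 × ln(176/520) = -61.8 J/K.

ΔS = -61.8 J/K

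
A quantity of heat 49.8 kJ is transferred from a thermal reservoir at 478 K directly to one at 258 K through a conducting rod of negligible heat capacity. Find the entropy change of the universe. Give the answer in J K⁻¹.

ΔS_hot = −Q/T_H = −49800/478 = -104.2 J/K and ΔS_cold = +Q/T_C = 49800/258 = 193 J/K.
ΔS_total = -104.2 + 193 = 88.8 J/K, positive as the second law requires.

ΔS_total = 88.8 J/K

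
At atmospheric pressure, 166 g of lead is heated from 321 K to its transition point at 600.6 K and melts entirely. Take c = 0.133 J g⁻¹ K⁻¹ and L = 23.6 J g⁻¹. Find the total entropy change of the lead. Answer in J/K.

Warming step: ΔS₁ = m c ln(T_tr/T_i) = 166 × 0.133 × ln(600.6/321) = 13.83 J/K.
Phase change: ΔS₂ = +mL/T_tr = 166 × 23.6 / 600.6 = 6.523 J/K.
ΔS_total = (13.83) + (6.523) = 20.4 J/K.

ΔS = 20.4 J/K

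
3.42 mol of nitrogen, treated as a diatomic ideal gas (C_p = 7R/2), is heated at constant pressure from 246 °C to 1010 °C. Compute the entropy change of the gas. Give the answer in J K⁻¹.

ΔS = 90.1 J/K

In kelvin: T₁ = 519.15 K, T₂ = 1283.15 K. At constant pressure, ΔS = nC_p ln(T₂/T₁) with C_p = 7R/2 = 29.1 J mol⁻¹ K⁻¹.
ΔS = 3.42 × 29.1 × ln(1283.15/519.15) = 90.1 J/K.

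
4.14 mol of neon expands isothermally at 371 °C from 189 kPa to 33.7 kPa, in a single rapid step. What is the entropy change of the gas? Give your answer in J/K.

Entropy is a state function, so ΔS_gas depends only on the end states.
For an isothermal ideal gas ΔS_gas = nR ln(P₁/P₂) = 4.14 × 8.314 × ln(189/33.7) = 59.3 J/K.

ΔS_gas = 59.3 J/K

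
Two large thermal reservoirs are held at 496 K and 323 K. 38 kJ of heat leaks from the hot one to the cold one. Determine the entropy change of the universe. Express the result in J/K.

ΔS_hot = −Q/T_H = −38000/496 = -76.61 J/K and ΔS_cold = +Q/T_C = 38000/323 = 117.6 J/K.
ΔS_total = -76.61 + 117.6 = 41 J/K, positive as the second law requires.

ΔS_total = 41 J/K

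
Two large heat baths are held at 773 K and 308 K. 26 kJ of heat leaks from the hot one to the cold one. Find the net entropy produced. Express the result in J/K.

ΔS_total = 50.8 J/K

ΔS_hot = −Q/T_H = −26000/773 = -33.64 J/K and ΔS_cold = +Q/T_C = 26000/308 = 84.42 J/K.
ΔS_total = -33.64 + 84.42 = 50.8 J/K, positive as the second law requires.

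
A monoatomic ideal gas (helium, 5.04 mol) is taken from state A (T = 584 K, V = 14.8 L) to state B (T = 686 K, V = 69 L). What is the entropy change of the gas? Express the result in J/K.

Entropy is a state function: ΔS = nC_V ln(T₂/T₁) + nR ln(V₂/V₁), with C_V = 3R/2 = 12.47 J mol⁻¹ K⁻¹ for a monoatomic ideal gas.
ΔS = 5.04 × [12.47 × ln(686/584) + 8.314 × ln(69/14.8)] = 74.6 J/K.

ΔS = 74.6 J/K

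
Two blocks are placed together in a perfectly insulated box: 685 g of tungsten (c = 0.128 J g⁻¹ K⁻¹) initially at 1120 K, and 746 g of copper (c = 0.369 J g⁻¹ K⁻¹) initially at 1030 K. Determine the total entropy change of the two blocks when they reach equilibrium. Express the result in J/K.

ΔS_total = 0.237 J/K

Energy balance: T_f = (m₁c₁T₁ + m₂c₂T₂)/(m₁c₁ + m₂c₂) = 1051.7 K.
ΔS₁ = m₁c₁ ln(T_f/T₁) = 87.68 × ln(1051.7/1120) = -5.513 J/K.
ΔS₂ = m₂c₂ ln(T_f/T₂) = 275.274 × ln(1051.7/1030) = 5.75 J/K.
ΔS_total = -5.513 + 5.75 = 0.237 J/K.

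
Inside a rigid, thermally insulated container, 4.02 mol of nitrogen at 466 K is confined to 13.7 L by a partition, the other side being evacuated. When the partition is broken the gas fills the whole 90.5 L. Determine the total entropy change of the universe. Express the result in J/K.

No heat is exchanged and no work is done, so the ideal-gas temperature stays constant.
Entropy is a state function; using a reversible isothermal path, ΔS_gas = nR ln(V₂/V₁) = 4.02 × 8.314 × ln(90.5/13.7) = 63.1 J/K.
The insulated surroundings exchange no heat, so ΔS_surr = 0 and ΔS_universe = ΔS_gas.

ΔS_universe = 63.1 J/K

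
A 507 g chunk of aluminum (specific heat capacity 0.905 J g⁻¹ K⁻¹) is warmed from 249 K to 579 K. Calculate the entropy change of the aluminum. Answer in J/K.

ΔS = ∫dQ_rev/T = m c ln(T₂/T₁) = 507 × 0.905 × ln(579/249) = 387 J/K.

ΔS = 387 J/K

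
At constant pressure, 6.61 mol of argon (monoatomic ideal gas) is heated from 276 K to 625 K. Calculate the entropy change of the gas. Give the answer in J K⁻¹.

ΔS = 112 J/K

At constant pressure, ΔS = nC_p ln(T₂/T₁) with C_p = 5R/2 = 20.79 J mol⁻¹ K⁻¹.
ΔS = 6.61 × 20.79 × ln(625/276) = 112 J/K.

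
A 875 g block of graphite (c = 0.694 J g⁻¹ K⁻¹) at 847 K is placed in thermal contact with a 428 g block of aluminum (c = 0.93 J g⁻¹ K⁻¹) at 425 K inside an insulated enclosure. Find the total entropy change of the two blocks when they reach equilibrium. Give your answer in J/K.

Energy balance: T_f = (m₁c₁T₁ + m₂c₂T₂)/(m₁c₁ + m₂c₂) = 679.91 K.
ΔS₁ = m₁c₁ ln(T_f/T₁) = 607.25 × ln(679.91/847) = -133.4 J/K.
ΔS₂ = m₂c₂ ln(T_f/T₂) = 398.04 × ln(679.91/425) = 187 J/K.
ΔS_total = -133.4 + 187 = 53.6 J/K.

ΔS_total = 53.6 J/K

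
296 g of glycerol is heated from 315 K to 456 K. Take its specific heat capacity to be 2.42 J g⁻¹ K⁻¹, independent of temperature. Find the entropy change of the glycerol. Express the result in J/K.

ΔS = ∫dQ_rev/T = m c ln(T₂/T₁) = 296 × 2.42 × ln(456/315) = 265 J/K.

ΔS = 265 J/K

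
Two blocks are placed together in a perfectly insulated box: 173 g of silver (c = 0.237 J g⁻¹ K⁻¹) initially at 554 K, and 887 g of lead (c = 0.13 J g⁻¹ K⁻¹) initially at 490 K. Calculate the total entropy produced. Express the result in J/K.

ΔS_total = 0.232 J/K

Energy balance: T_f = (m₁c₁T₁ + m₂c₂T₂)/(m₁c₁ + m₂c₂) = 506.79 K.
ΔS₁ = m₁c₁ ln(T_f/T₁) = 41.001 × ln(506.79/554) = -3.652 J/K.
ΔS₂ = m₂c₂ ln(T_f/T₂) = 115.31 × ln(506.79/490) = 3.884 J/K.
ΔS_total = -3.652 + 3.884 = 0.232 J/K.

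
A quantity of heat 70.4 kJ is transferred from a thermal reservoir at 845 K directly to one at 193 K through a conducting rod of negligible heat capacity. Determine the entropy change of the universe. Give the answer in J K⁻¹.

ΔS_total = 281 J/K

ΔS_hot = −Q/T_H = −70400/845 = -83.31 J/K and ΔS_cold = +Q/T_C = 70400/193 = 364.8 J/K.
ΔS_total = -83.31 + 364.8 = 281 J/K, positive as the second law requires.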